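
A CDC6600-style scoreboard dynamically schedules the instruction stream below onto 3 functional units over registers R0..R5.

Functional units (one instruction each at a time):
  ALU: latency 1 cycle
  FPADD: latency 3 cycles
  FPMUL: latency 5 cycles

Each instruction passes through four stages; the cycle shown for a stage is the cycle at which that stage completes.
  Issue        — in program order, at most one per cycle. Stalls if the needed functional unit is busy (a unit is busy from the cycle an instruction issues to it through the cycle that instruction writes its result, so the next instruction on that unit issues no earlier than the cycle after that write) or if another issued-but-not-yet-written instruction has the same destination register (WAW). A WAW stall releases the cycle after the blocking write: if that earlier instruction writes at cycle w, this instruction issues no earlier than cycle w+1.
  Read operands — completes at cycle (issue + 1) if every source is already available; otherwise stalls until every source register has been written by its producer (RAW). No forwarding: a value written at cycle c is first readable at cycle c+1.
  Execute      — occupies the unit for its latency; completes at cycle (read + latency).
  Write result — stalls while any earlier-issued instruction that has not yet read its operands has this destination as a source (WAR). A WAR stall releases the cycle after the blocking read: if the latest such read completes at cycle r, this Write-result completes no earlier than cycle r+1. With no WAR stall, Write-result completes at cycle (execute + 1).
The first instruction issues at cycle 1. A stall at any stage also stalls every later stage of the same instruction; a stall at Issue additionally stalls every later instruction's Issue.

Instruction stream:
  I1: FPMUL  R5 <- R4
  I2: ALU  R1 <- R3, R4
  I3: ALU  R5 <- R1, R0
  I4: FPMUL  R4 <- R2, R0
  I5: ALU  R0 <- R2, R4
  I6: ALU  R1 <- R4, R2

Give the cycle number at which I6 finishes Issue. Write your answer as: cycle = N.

cycle = 21

[1] I1→FPMUL
[2] I1 RO · I2→ALU
[3] I2 RO
[4] I2 EX
[5] I2 WR R1
[7] I1 EX
[8] I1 WR R5
[9] I3→ALU
[10] I3 RO · I4→FPMUL
[11] I3 EX · I4 RO
[12] I3 WR R5
[13] I5→ALU
[16] I4 EX
[17] I4 WR R4
[18] I5 RO
[19] I5 EX
[20] I5 WR R0
[21] I6→ALU
[22] I6 RO
[23] I6 EX
[24] I6 WR R1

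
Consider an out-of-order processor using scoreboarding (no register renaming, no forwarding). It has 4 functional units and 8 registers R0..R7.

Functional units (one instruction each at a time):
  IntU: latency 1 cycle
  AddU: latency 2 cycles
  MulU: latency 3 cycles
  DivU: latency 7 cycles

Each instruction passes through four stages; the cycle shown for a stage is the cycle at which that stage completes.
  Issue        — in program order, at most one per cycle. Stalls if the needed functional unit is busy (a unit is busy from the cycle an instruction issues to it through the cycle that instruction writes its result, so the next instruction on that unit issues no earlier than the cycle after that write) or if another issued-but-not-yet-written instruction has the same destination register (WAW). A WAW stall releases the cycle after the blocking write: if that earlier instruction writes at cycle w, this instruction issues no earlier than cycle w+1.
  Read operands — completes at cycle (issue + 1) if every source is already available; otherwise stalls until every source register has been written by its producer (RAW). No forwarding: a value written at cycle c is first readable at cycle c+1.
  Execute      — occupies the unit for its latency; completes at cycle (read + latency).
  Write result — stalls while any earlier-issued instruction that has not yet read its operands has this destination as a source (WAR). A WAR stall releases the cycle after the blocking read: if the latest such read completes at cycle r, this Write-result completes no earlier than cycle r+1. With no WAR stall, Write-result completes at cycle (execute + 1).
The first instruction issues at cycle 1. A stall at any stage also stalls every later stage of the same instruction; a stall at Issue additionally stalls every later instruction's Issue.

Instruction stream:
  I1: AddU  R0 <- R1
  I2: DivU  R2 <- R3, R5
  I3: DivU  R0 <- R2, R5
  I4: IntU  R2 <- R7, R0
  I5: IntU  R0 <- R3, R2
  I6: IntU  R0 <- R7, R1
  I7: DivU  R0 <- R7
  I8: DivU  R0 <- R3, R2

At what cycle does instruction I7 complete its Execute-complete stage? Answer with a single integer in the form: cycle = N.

  I1 | 1 | 2 | 4 | 5
  I2 | 2 | 3 | 10 | 11
  I3 | 12 | 13 | 20 | 21   struct: DivU busy until I2 writes@11
  I4 | 13 | 22 | 23 | 24   RAW R0: wait I3 write@21
  I5 | 25 | 26 | 27 | 28   struct: IntU busy until I4 writes@24
  I6 | 29 | 30 | 31 | 32   struct: IntU busy until I5 writes@28
  I7 | 33 | 34 | 41 | 42   WAW R0: wait I6 write@32
  I8 | 43 | 44 | 51 | 52   struct: DivU busy until I7 writes@42

cycle = 41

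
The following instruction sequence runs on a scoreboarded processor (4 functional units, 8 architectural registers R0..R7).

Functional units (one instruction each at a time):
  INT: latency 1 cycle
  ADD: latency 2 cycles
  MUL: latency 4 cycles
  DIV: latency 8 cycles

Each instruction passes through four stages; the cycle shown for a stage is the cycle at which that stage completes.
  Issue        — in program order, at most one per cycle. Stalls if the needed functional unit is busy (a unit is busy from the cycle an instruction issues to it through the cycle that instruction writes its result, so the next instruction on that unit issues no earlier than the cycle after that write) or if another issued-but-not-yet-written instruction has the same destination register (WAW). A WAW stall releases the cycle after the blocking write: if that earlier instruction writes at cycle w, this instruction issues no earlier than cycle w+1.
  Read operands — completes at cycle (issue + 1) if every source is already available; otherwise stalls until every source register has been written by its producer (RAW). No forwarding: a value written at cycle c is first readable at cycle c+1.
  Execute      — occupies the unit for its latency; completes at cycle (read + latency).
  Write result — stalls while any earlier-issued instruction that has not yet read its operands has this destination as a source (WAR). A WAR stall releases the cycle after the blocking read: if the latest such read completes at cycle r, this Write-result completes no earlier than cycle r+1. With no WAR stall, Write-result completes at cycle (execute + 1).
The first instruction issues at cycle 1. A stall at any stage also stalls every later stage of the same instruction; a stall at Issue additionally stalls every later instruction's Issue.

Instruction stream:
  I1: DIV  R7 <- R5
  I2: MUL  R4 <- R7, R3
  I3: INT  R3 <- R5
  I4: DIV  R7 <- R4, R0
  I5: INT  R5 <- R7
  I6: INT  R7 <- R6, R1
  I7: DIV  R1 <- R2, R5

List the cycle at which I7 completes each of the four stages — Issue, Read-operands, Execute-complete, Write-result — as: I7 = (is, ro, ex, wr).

I7 = (32, 33, 41, 42)

c1: I1→DIV
c2: I1 RO, I2→MUL
c3: I3→INT
c4: I3 RO
c5: I3 EX
c10: I1 EX
c11: I1 WR R7
c12: I2 RO, I4→DIV
c13: I3 WR R3
c14: I5→INT
c16: I2 EX
c17: I2 WR R4
c18: I4 RO
c26: I4 EX
c27: I4 WR R7
c28: I5 RO
c29: I5 EX
c30: I5 WR R5
c31: I6→INT
c32: I6 RO, I7→DIV
c33: I6 EX, I7 RO
c34: I6 WR R7
c41: I7 EX
c42: I7 WR R1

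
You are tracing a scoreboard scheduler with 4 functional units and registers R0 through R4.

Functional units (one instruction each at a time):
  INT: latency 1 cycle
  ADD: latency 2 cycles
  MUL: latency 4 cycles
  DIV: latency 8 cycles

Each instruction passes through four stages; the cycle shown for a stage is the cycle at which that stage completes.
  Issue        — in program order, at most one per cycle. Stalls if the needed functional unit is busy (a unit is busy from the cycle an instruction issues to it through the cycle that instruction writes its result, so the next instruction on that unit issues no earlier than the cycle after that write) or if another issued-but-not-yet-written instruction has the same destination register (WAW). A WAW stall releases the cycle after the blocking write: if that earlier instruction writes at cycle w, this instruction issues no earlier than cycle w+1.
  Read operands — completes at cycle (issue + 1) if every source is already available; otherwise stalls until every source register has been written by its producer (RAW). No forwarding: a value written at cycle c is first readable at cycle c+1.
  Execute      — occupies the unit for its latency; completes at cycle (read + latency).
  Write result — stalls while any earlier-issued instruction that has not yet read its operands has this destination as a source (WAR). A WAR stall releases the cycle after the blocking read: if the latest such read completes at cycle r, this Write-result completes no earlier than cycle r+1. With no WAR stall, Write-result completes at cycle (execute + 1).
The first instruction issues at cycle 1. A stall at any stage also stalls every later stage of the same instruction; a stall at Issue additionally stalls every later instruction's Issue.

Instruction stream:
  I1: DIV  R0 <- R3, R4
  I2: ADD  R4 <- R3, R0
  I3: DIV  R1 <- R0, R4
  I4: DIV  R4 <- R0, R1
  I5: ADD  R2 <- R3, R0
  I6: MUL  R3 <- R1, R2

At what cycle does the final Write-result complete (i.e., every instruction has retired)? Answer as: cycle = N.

cycle = 37

cycle 1: I1→DIV
cycle 2: I1 RO | I2→ADD
cycle 10: I1 EX
cycle 11: I1 WR R0
cycle 12: I2 RO | I3→DIV
cycle 14: I2 EX
cycle 15: I2 WR R4
cycle 16: I3 RO
cycle 24: I3 EX
cycle 25: I3 WR R1
cycle 26: I4→DIV
cycle 27: I4 RO | I5→ADD
cycle 28: I5 RO | I6→MUL
cycle 30: I5 EX
cycle 31: I5 WR R2
cycle 32: I6 RO
cycle 35: I4 EX
cycle 36: I4 WR R4 | I6 EX
cycle 37: I6 WR R3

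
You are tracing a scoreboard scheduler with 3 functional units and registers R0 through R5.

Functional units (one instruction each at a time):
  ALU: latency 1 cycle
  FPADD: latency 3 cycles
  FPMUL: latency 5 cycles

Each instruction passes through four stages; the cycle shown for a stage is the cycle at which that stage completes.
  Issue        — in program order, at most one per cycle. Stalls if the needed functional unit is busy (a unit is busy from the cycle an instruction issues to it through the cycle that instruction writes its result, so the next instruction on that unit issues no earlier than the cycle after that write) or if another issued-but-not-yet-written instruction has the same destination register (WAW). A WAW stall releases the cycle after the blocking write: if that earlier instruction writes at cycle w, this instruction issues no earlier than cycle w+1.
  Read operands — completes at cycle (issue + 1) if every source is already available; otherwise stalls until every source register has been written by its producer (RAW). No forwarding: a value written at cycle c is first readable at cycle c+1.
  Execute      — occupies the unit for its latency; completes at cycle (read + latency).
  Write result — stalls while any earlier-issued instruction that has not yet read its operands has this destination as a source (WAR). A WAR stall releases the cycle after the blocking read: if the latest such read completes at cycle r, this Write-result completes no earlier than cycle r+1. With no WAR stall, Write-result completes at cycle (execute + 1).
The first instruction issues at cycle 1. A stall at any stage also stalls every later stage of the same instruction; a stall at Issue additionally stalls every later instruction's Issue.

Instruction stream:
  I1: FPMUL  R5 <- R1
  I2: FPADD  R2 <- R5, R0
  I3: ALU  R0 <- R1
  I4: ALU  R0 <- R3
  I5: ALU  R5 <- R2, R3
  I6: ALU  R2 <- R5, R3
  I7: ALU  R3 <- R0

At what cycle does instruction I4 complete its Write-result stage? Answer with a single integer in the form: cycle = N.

cycle = 14

[I1] 1/2/7/8
[I2] 2/9/12/13  (RAW R5: wait I1 write@8)
[I3] 3/4/5/10  (WAR R0: wait I2 read@9)
[I4] 11/12/13/14  (struct: ALU busy until I3 writes@10)
[I5] 15/16/17/18  (struct: ALU busy until I4 writes@14)
[I6] 19/20/21/22  (struct: ALU busy until I5 writes@18)
[I7] 23/24/25/26  (struct: ALU busy until I6 writes@22)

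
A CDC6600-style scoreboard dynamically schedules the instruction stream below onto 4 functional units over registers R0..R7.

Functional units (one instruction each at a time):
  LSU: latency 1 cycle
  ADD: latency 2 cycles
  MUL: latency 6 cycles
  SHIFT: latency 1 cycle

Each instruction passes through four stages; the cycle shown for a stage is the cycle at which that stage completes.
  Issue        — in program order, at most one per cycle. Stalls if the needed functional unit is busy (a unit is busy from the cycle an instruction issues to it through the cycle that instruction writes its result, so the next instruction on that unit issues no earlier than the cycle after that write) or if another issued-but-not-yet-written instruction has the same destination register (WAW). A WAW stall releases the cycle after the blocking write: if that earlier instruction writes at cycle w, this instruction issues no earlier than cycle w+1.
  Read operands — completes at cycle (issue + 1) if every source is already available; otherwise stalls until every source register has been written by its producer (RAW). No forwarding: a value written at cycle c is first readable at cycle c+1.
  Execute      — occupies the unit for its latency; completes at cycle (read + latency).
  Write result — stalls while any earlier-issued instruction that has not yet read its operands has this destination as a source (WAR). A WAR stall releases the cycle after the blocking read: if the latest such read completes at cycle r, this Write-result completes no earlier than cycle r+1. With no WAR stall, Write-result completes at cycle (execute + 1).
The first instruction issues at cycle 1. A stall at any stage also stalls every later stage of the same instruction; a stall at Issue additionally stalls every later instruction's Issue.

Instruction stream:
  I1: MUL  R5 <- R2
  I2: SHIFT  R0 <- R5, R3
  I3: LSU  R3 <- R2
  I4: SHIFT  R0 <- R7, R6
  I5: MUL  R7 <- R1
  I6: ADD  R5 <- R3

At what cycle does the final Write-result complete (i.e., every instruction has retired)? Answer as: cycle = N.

cycle = 22

I1: IS=1 RO=2 EX=8 WR=9
I2: IS=2 RO=10 EX=11 WR=12  [RAW R5: wait I1 write@9]
I3: IS=3 RO=4 EX=5 WR=11  [WAR R3: wait I2 read@10]
I4: IS=13 RO=14 EX=15 WR=16  [struct: SHIFT busy until I2 writes@12]
I5: IS=14 RO=15 EX=21 WR=22
I6: IS=15 RO=16 EX=18 WR=19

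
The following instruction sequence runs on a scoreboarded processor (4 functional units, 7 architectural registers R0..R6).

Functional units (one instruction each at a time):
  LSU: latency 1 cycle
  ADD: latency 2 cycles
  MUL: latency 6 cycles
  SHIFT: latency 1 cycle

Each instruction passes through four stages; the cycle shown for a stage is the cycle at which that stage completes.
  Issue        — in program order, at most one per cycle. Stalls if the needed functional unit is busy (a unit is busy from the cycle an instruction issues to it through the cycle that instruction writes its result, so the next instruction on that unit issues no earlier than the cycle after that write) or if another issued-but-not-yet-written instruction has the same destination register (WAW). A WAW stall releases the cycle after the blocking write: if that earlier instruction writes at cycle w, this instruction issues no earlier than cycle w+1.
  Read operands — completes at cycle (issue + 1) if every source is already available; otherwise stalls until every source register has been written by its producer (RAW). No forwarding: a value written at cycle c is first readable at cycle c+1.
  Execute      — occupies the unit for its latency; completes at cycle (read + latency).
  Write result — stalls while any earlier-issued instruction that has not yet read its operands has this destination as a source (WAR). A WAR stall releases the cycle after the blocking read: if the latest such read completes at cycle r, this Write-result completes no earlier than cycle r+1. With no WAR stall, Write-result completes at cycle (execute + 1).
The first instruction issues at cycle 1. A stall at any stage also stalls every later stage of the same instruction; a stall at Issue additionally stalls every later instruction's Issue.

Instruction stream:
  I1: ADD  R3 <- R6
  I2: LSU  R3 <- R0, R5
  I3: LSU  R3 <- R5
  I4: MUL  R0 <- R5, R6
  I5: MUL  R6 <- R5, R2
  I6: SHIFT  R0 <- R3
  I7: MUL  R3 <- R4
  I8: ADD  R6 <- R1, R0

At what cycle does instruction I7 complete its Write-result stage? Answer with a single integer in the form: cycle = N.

cycle = 37

  I1 | 1 | 2 | 4 | 5
  I2 | 6 | 7 | 8 | 9   WAW R3: wait I1 write@5
  I3 | 10 | 11 | 12 | 13   struct: LSU busy until I2 writes@9
  I4 | 11 | 12 | 18 | 19
  I5 | 20 | 21 | 27 | 28   struct: MUL busy until I4 writes@19
  I6 | 21 | 22 | 23 | 24
  I7 | 29 | 30 | 36 | 37   struct: MUL busy until I5 writes@28
  I8 | 30 | 31 | 33 | 34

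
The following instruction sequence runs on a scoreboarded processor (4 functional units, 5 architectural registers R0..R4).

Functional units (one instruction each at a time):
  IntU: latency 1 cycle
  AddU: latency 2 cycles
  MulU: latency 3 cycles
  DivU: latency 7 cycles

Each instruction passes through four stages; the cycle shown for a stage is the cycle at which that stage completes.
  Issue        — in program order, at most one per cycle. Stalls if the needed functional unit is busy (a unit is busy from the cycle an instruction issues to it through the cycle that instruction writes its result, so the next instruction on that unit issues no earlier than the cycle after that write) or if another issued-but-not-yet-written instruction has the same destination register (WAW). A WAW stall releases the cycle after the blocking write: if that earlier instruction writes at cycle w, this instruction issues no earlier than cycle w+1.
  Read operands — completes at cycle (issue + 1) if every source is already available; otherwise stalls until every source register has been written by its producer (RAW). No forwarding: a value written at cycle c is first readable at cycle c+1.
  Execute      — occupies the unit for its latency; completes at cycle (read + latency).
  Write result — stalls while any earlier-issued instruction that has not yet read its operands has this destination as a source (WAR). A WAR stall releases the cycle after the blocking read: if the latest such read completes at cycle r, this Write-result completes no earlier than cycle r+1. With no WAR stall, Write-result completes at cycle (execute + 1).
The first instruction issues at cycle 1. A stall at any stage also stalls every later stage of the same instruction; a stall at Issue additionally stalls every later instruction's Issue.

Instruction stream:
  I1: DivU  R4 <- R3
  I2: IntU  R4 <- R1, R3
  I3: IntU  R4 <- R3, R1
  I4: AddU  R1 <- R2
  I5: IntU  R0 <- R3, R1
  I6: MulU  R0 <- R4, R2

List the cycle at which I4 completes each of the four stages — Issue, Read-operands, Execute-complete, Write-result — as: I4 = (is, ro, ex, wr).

t=1  I1 issues→DivU
t=2  I1 reads
t=9  I1 exec-done
t=10  I1 writes R4
t=11  I2 issues→IntU
t=12  I2 reads
t=13  I2 exec-done
t=14  I2 writes R4
t=15  I3 issues→IntU
t=16  I3 reads; I4 issues→AddU
t=17  I3 exec-done; I4 reads
t=18  I3 writes R4
t=19  I4 exec-done; I5 issues→IntU
t=20  I4 writes R1
t=21  I5 reads
t=22  I5 exec-done
t=23  I5 writes R0
t=24  I6 issues→MulU
t=25  I6 reads
t=28  I6 exec-done
t=29  I6 writes R0

I4 = (16, 17, 19, 20)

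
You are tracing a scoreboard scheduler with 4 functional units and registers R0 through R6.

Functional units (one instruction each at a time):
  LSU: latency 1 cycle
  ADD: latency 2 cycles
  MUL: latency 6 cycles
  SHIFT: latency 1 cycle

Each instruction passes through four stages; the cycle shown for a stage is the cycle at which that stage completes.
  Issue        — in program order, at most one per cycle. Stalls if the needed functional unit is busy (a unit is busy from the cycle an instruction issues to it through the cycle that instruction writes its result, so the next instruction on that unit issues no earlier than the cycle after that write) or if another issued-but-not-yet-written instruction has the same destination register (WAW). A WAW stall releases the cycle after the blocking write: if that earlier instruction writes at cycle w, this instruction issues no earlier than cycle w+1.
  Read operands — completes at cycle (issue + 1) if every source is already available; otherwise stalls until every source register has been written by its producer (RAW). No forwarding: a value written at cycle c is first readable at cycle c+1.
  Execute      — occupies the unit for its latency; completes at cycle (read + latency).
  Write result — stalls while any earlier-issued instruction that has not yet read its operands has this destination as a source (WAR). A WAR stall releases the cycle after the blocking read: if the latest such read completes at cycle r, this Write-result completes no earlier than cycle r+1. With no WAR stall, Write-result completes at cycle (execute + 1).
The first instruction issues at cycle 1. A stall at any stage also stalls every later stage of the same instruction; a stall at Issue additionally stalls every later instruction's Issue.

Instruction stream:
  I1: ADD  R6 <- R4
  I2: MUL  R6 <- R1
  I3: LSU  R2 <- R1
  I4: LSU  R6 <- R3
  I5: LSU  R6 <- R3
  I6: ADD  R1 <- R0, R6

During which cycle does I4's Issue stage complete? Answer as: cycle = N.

I1: IS=1 RO=2 EX=4 WR=5
I2: IS=6 RO=7 EX=13 WR=14  [WAW R6: wait I1 write@5]
I3: IS=7 RO=8 EX=9 WR=10
I4: IS=15 RO=16 EX=17 WR=18  [WAW R6: wait I2 write@14]
I5: IS=19 RO=20 EX=21 WR=22  [struct: LSU busy until I4 writes@18]
I6: IS=20 RO=23 EX=25 WR=26  [RAW R6: wait I5 write@22]

cycle = 15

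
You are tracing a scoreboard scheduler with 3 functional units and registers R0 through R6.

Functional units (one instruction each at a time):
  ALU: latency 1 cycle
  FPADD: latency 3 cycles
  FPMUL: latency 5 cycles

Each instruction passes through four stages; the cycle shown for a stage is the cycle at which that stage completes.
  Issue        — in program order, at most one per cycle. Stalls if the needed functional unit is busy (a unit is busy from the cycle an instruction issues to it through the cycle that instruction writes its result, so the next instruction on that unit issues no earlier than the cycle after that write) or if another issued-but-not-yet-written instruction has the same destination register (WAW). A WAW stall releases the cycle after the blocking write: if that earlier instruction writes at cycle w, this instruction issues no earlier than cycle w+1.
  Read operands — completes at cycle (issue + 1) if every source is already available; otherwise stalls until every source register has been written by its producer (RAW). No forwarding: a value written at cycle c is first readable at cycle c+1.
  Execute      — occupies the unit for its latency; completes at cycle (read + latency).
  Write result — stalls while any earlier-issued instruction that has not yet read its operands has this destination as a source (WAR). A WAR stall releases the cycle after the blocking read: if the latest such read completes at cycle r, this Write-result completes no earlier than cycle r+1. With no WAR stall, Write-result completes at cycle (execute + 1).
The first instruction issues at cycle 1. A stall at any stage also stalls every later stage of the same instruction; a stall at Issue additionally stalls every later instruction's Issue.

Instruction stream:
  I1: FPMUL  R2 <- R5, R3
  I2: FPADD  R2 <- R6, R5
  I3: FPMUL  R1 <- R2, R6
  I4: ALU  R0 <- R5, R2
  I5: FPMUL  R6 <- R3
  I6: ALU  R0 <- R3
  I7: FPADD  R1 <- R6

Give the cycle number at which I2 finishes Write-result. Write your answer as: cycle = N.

[1] I1→FPMUL
[2] I1 RO
[7] I1 EX
[8] I1 WR R2
[9] I2→FPADD
[10] I2 RO, I3→FPMUL
[11] I4→ALU
[13] I2 EX
[14] I2 WR R2
[15] I3 RO, I4 RO
[16] I4 EX
[17] I4 WR R0
[20] I3 EX
[21] I3 WR R1
[22] I5→FPMUL
[23] I5 RO, I6→ALU
[24] I6 RO, I7→FPADD
[25] I6 EX
[26] I6 WR R0
[28] I5 EX
[29] I5 WR R6
[30] I7 RO
[33] I7 EX
[34] I7 WR R1

cycle = 14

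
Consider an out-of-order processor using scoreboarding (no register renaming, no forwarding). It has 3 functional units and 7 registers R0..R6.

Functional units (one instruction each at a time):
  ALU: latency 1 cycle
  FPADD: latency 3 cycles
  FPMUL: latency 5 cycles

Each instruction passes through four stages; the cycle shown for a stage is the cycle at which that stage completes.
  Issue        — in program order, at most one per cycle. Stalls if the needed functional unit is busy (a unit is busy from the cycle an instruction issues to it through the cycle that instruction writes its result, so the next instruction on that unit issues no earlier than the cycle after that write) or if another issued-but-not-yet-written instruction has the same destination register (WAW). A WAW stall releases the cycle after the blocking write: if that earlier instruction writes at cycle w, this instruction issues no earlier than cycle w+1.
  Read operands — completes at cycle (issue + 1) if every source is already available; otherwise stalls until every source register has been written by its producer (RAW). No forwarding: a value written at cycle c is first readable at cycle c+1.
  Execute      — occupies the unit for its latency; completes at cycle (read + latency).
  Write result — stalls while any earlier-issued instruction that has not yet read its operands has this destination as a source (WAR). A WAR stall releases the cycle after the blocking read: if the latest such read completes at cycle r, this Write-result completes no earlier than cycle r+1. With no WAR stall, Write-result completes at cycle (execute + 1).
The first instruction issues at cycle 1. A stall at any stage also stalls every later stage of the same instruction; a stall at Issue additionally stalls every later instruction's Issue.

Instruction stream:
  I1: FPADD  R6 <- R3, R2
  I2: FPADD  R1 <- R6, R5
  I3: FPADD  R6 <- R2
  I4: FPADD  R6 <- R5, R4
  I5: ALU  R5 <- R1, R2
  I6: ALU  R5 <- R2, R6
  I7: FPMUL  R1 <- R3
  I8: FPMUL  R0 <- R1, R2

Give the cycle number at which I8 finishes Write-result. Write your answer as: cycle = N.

1) issue 1, read 2, done 5, write 6
2) issue 7, read 8, done 11, write 12  <struct: FPADD busy until I1 writes@6>
3) issue 13, read 14, done 17, write 18  <struct: FPADD busy until I2 writes@12>
4) issue 19, read 20, done 23, write 24  <struct: FPADD busy until I3 writes@18>
5) issue 20, read 21, done 22, write 23
6) issue 24, read 25, done 26, write 27  <struct: ALU busy until I5 writes@23>
7) issue 25, read 26, done 31, write 32
8) issue 33, read 34, done 39, write 40  <struct: FPMUL busy until I7 writes@32>

cycle = 40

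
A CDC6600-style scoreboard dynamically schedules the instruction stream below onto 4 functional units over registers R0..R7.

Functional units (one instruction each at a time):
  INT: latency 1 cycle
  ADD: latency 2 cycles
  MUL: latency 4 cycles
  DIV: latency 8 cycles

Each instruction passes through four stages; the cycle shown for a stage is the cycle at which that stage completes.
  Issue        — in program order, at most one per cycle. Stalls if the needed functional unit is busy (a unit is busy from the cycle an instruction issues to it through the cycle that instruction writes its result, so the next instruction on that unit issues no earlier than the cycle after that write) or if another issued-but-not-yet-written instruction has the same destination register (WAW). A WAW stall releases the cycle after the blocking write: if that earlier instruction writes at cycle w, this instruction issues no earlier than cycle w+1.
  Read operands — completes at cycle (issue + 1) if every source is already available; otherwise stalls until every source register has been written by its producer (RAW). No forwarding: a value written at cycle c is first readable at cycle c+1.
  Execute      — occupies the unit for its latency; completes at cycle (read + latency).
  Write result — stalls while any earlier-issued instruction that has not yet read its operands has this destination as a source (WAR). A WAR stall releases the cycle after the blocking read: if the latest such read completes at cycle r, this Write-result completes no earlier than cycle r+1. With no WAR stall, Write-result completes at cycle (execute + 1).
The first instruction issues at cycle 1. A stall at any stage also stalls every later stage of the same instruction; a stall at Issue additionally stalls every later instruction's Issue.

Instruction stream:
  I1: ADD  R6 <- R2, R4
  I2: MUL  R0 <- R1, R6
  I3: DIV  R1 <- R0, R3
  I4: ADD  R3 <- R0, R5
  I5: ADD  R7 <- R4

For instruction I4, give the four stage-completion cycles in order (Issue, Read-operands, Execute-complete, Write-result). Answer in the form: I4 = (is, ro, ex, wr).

I4 = (6, 12, 14, 15)

t=1  issue I1 (ADD)
t=2  I1 read-ops; issue I2 (MUL)
t=3  issue I3 (DIV)
t=4  I1 finished on ADD
t=5  I1→R6
t=6  I2 read-ops; issue I4 (ADD)
t=10  I2 finished on MUL
t=11  I2→R0
t=12  I3 read-ops; I4 read-ops
t=14  I4 finished on ADD
t=15  I4→R3
t=16  issue I5 (ADD)
t=17  I5 read-ops
t=19  I5 finished on ADD
t=20  I3 finished on DIV; I5→R7
t=21  I3→R1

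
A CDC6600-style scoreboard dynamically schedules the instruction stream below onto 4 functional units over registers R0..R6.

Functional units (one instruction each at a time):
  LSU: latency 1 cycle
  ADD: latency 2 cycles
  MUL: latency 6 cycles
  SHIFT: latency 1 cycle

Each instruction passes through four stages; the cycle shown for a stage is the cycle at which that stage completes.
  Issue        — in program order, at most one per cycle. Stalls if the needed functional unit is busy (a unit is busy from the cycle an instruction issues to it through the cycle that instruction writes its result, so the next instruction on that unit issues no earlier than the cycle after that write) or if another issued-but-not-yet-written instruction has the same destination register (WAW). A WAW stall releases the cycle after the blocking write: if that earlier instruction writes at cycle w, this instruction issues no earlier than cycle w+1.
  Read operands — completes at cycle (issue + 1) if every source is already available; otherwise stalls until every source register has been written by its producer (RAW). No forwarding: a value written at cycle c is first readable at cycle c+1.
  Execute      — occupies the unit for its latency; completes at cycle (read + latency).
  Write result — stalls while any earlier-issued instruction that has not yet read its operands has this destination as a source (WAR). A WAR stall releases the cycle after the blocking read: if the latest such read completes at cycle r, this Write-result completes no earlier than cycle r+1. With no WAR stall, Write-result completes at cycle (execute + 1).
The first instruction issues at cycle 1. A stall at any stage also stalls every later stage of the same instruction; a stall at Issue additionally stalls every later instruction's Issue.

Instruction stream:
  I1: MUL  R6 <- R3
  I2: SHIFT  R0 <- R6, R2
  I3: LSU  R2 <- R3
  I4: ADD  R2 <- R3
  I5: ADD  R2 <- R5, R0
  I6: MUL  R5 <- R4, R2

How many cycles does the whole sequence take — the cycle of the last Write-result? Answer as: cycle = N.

I1 -> (1, 2, 8, 9)
I2 -> (2, 10, 11, 12)  // RAW R6: wait I1 write@9
I3 -> (3, 4, 5, 11)  // WAR R2: wait I2 read@10
I4 -> (12, 13, 15, 16)  // WAW R2: wait I3 write@11
I5 -> (17, 18, 20, 21)  // struct: ADD busy until I4 writes@16
I6 -> (18, 22, 28, 29)  // RAW R2: wait I5 write@21

cycle = 29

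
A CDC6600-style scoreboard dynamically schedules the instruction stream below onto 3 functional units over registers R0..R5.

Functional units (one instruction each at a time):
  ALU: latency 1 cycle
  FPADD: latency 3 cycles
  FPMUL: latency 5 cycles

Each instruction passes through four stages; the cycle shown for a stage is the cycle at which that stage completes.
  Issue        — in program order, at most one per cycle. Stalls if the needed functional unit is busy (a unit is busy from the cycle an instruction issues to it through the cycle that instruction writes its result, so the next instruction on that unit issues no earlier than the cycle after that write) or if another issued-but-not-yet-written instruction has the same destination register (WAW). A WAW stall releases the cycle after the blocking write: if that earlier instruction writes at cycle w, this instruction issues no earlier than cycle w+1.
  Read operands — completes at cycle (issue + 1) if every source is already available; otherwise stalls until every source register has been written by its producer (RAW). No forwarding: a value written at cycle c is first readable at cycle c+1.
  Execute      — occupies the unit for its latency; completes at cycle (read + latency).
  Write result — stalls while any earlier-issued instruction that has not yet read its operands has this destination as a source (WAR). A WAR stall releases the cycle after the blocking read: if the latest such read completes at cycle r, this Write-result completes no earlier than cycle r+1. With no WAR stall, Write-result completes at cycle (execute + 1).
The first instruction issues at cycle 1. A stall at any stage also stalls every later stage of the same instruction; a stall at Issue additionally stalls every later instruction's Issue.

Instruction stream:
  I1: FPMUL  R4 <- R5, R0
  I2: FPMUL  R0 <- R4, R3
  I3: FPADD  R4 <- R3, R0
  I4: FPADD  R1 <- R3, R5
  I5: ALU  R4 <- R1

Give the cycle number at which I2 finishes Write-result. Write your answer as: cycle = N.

I1: IS=1 RO=2 EX=7 WR=8
I2: IS=9 RO=10 EX=15 WR=16  [struct: FPMUL busy until I1 writes@8]
I3: IS=10 RO=17 EX=20 WR=21  [RAW R0: wait I2 write@16]
I4: IS=22 RO=23 EX=26 WR=27  [struct: FPADD busy until I3 writes@21]
I5: IS=23 RO=28 EX=29 WR=30  [RAW R1: wait I4 write@27]

cycle = 16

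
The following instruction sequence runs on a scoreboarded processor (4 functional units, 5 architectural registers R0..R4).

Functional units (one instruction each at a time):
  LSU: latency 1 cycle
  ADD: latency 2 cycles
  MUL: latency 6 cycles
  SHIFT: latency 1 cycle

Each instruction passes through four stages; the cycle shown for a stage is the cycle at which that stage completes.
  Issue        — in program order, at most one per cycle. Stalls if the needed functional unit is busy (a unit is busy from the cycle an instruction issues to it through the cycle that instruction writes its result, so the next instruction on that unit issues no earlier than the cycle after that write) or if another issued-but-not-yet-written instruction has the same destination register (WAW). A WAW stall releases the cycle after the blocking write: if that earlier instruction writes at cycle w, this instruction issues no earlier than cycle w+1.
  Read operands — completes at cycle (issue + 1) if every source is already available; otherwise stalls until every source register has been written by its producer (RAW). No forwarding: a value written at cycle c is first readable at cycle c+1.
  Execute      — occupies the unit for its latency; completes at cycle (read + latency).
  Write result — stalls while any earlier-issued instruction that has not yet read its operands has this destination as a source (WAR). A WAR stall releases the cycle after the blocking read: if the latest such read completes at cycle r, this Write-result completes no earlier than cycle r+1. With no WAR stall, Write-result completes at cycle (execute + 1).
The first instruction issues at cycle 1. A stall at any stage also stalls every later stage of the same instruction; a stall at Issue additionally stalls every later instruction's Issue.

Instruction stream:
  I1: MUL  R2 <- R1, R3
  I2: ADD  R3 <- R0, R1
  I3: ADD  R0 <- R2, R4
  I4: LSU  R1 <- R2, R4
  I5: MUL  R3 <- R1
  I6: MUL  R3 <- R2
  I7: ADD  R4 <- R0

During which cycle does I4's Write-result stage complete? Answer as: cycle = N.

t=1  I1→MUL
t=2  I1 RO, I2→ADD
t=3  I2 RO
t=5  I2 EX
t=6  I2 WR R3
t=7  I3→ADD
t=8  I1 EX, I4→LSU
t=9  I1 WR R2
t=10  I3 RO, I4 RO, I5→MUL
t=11  I4 EX
t=12  I3 EX, I4 WR R1
t=13  I3 WR R0, I5 RO
t=19  I5 EX
t=20  I5 WR R3
t=21  I6→MUL
t=22  I6 RO, I7→ADD
t=23  I7 RO
t=25  I7 EX
t=26  I7 WR R4
t=28  I6 EX
t=29  I6 WR R3

cycle = 12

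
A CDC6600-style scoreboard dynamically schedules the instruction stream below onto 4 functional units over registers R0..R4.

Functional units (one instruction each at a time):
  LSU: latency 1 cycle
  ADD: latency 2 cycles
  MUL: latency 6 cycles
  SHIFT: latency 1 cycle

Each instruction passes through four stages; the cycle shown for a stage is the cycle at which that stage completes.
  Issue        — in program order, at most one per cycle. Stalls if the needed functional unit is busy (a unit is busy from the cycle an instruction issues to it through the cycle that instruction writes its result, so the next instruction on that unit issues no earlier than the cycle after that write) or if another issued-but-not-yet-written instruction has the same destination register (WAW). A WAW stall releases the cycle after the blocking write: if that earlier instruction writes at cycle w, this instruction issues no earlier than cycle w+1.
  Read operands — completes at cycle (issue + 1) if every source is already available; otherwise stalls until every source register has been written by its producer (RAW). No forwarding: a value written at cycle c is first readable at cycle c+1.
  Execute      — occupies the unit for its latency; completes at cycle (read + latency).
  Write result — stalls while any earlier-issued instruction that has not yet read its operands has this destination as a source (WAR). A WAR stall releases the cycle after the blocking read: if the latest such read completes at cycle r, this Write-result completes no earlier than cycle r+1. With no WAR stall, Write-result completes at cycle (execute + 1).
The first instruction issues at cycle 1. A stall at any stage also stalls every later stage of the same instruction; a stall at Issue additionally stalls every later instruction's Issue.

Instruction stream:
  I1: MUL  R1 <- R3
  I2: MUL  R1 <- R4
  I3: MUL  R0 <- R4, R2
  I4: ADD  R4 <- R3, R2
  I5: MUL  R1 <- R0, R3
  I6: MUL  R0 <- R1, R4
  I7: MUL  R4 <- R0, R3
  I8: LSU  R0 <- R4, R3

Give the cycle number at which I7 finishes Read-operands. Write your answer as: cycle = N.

[1] issue I1 (MUL)
[2] I1 read-ops
[8] I1 finished on MUL
[9] I1→R1
[10] issue I2 (MUL)
[11] I2 read-ops
[17] I2 finished on MUL
[18] I2→R1
[19] issue I3 (MUL)
[20] I3 read-ops · issue I4 (ADD)
[21] I4 read-ops
[23] I4 finished on ADD
[24] I4→R4
[26] I3 finished on MUL
[27] I3→R0
[28] issue I5 (MUL)
[29] I5 read-ops
[35] I5 finished on MUL
[36] I5→R1
[37] issue I6 (MUL)
[38] I6 read-ops
[44] I6 finished on MUL
[45] I6→R0
[46] issue I7 (MUL)
[47] I7 read-ops · issue I8 (LSU)
[53] I7 finished on MUL
[54] I7→R4
[55] I8 read-ops
[56] I8 finished on LSU
[57] I8→R0

cycle = 47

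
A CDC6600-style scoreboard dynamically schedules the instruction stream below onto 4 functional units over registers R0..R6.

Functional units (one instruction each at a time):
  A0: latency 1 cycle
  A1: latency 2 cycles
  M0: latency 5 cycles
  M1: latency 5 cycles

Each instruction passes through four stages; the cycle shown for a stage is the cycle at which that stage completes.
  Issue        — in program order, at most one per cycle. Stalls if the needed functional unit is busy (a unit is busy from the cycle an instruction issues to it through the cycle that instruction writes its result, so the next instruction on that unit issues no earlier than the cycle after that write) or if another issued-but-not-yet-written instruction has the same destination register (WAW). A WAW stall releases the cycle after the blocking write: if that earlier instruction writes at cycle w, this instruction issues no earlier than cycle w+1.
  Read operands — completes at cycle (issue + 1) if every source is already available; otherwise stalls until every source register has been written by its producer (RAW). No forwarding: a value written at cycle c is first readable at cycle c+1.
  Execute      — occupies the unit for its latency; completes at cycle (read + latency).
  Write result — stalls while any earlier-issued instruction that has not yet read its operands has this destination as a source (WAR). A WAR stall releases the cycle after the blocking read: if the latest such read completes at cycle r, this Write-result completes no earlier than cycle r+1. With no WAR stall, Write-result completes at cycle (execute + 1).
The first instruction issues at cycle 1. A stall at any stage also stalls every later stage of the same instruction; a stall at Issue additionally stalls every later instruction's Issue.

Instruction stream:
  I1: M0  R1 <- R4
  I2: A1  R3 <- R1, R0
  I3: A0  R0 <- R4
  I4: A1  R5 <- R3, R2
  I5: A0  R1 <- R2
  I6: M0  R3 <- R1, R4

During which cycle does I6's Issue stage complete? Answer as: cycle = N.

cycle = 15

I1: IS=1 RO=2 EX=7 WR=8
I2: IS=2 RO=9 EX=11 WR=12  [RAW R1: wait I1 write@8]
I3: IS=3 RO=4 EX=5 WR=10  [WAR R0: wait I2 read@9]
I4: IS=13 RO=14 EX=16 WR=17  [struct: A1 busy until I2 writes@12]
I5: IS=14 RO=15 EX=16 WR=17
I6: IS=15 RO=18 EX=23 WR=24  [RAW R1: wait I5 write@17]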